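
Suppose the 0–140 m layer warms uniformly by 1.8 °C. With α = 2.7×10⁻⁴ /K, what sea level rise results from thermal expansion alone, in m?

Δh = αΔT·H = 2.7×10⁻⁴ × 1.8 × 140 = 0.06804 m

Δh ≈ 0.0680 m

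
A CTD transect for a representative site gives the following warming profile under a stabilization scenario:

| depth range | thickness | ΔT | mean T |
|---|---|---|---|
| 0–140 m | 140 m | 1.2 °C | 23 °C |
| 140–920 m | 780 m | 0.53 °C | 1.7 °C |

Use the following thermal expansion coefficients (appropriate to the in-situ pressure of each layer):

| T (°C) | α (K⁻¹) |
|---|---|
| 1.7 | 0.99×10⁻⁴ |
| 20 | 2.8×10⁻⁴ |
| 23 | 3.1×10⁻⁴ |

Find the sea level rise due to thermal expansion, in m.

Layer 1 at 23 °C → α = 3.1×10⁻⁴ K⁻¹
Layer 2 at 1.7 °C → α = 0.99×10⁻⁴ K⁻¹
0–140 m: 140 × 3.1×10⁻⁴ × 1.2 = 0.05208 m
140–920 m: 0.53 × 780 × 0.99×10⁻⁴ = 0.0409266 m
Δh = 0.05208 + 0.0409266 = 0.0930066 m

0.0930 m of thermosteric rise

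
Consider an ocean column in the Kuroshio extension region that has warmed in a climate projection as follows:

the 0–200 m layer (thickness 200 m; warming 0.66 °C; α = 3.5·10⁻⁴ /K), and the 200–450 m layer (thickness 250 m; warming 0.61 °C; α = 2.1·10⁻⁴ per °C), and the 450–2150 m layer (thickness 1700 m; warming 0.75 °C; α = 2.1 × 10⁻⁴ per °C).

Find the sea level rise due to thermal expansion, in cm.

Δh ≈ 34.6 cm

Layer 1: 3.5×10⁻⁴ × 0.66 × 200 = 0.04620 m
Layer 2: 250 × 0.61 × 2.1×10⁻⁴ = 0.032025 m
0.75 × 2.1×10⁻⁴ × 1700 = 0.26775 m
Δh = 0.04620 + 0.032025 + 0.26775 = 0.345975 m ≈ 34.6 cm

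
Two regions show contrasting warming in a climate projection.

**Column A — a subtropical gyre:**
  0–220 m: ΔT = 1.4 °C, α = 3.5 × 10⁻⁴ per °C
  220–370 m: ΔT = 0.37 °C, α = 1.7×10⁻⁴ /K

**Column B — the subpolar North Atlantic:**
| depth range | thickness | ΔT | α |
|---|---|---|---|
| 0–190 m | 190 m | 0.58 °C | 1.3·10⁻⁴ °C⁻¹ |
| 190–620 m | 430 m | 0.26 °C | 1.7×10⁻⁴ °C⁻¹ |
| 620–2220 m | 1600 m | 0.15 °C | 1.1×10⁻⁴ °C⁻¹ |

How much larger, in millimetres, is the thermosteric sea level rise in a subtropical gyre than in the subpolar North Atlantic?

A 0–220 m: 3.5×10⁻⁴ × 1.4 × 220 = 0.10780 m
A Layer 2: 0.37 × 1.7×10⁻⁴ × 150 = 0.009435 m
A total: 0.117235 m
B Layer 1: 1.3×10⁻⁴ × 0.58 × 190 = 0.014326 m
B Layer 2: 1.7×10⁻⁴ × 430 × 0.26 = 0.019006 m
B 620–2220 m: 1600 × 1.1×10⁻⁴ × 0.15 = 0.02640 m
B total: 0.059732 m
Difference: 0.117235 − 0.059732 = 0.057503 m

Δh_A − Δh_B ≈ 58 mm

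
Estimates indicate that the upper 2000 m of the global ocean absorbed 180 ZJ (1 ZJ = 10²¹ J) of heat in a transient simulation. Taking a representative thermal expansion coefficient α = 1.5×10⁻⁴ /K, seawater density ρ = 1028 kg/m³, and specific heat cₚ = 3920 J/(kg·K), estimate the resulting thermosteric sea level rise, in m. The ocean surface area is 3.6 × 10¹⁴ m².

Per unit area: Q = 180×10²¹ / (3.6×10¹⁴) = 5×10⁸ J/m²
Δh = αQ/(ρcₚ) = 1.5×10⁻⁴ × 5×10⁸ / (1028 × 3920) ≈ 0.018612 m

Δh = 0.019 m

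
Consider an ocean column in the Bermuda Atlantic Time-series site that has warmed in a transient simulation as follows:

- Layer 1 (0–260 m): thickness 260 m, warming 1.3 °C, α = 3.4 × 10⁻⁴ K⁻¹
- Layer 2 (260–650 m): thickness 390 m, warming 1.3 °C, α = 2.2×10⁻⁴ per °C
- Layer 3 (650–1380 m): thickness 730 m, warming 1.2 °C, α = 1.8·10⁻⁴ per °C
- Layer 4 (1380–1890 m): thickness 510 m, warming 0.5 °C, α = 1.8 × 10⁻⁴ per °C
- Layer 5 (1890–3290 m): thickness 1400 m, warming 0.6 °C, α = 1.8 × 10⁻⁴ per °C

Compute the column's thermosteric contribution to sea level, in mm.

Layer 1: 3.4×10⁻⁴ × 260 × 1.3 = 0.11492 m
Layer 2: 390 × 1.3 × 2.2×10⁻⁴ = 0.11154 m
650–1380 m: 1.8×10⁻⁴ × 1.2 × 730 = 0.15768 m
0.5 × 510 × 1.8×10⁻⁴ = 0.04590 m
1890–3290 m: 1400 × 0.6 × 1.8×10⁻⁴ = 0.15120 m
Δh = 0.11492 + 0.11154 + 0.15768 + 0.04590 + 0.15120 = 0.58124 m

581 mm of thermosteric rise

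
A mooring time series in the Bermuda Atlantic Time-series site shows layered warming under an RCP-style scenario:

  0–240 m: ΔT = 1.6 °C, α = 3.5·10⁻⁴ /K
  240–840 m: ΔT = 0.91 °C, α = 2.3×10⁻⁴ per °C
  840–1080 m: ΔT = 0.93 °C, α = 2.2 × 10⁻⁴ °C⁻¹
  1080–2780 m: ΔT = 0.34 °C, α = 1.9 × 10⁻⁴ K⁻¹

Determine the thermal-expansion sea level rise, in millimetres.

420 mm

0–240 m: 3.5×10⁻⁴ × 240 × 1.6 = 0.13440 m
Layer 2: 2.3×10⁻⁴ × 600 × 0.91 = 0.12558 m
Layer 3: 2.2×10⁻⁴ × 0.93 × 240 = 0.049104 m
1080–2780 m: 1.9×10⁻⁴ × 1700 × 0.34 = 0.10982 m
Δh = 0.13440 + 0.12558 + 0.049104 + 0.10982 = 0.418904 m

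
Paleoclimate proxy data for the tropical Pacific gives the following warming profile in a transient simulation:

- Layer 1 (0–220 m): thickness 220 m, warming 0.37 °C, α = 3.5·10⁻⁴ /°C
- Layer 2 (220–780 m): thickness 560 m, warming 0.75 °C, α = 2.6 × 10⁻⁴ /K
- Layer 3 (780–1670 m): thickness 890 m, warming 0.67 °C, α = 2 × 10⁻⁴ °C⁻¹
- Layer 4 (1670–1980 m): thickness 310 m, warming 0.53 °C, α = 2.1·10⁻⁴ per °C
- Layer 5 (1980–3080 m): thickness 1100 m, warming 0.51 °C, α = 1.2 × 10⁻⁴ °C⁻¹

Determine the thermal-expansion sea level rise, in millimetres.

359 mm

Layer 1: 220 × 0.37 × 3.5×10⁻⁴ = 0.02849 m
220–780 m: 2.6×10⁻⁴ × 560 × 0.75 = 0.10920 m
890 × 2×10⁻⁴ × 0.67 = 0.11926 m
2.1×10⁻⁴ × 0.53 × 310 = 0.034503 m
1980–3080 m: 1.2×10⁻⁴ × 0.51 × 1100 = 0.06732 m
Δh = 0.02849 + 0.10920 + 0.11926 + 0.034503 + 0.06732 = 0.358773 m ≈ 359 mm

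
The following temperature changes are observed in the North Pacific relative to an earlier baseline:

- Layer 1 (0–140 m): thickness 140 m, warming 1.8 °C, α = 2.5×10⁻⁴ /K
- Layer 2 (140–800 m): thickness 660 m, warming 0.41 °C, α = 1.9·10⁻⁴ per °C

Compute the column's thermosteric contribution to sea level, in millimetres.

0–140 m: 2.5×10⁻⁴ × 1.8 × 140 = 0.06300 m
Layer 2: 0.41 × 660 × 1.9×10⁻⁴ = 0.051414 m
Δh = 0.06300 + 0.051414 = 0.114414 m ≈ 110 mm

Δh = 110 mm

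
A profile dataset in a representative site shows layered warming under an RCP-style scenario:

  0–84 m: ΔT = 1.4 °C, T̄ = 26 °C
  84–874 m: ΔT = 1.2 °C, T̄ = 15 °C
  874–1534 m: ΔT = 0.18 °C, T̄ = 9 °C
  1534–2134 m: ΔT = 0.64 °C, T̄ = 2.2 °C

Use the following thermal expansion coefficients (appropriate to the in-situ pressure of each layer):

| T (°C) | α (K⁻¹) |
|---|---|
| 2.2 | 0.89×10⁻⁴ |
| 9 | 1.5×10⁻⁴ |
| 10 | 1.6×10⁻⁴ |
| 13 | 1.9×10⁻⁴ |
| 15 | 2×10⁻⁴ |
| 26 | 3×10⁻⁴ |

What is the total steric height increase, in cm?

Layer 1 at 26 °C → α = 3×10⁻⁴ K⁻¹
Layer 2 at 15 °C → α = 2×10⁻⁴ K⁻¹
Layer 3 at 9 °C → α = 1.5×10⁻⁴ K⁻¹
Layer 4 at 2.2 °C → α = 0.89×10⁻⁴ K⁻¹
Layer 1: 3×10⁻⁴ × 1.4 × 84 = 0.03528 m
Layer 2: 2×10⁻⁴ × 790 × 1.2 = 0.18960 m
874–1534 m: 0.18 × 1.5×10⁻⁴ × 660 = 0.01782 m
0.64 × 0.89×10⁻⁴ × 600 = 0.034176 m
Δh = 0.03528 + 0.18960 + 0.01782 + 0.034176 = 0.276876 m ≈ 27.7 cm

27.7 cm of thermosteric rise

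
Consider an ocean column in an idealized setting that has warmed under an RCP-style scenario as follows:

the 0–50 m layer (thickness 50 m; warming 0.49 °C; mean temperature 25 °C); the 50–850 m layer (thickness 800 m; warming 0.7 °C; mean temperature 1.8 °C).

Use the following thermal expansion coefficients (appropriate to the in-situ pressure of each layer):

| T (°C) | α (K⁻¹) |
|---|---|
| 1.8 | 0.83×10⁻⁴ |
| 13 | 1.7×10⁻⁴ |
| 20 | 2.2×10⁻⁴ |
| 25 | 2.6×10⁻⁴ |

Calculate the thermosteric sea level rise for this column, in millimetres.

53 mm

Layer 1 at 25 °C → α = 2.6×10⁻⁴ K⁻¹
Layer 2 at 1.8 °C → α = 0.83×10⁻⁴ K⁻¹
0–50 m: 0.49 × 50 × 2.6×10⁻⁴ = 0.00637 m
0.83×10⁻⁴ × 800 × 0.7 = 0.04648 m
Δh = 0.00637 + 0.04648 = 0.05285 m ≈ 53 mm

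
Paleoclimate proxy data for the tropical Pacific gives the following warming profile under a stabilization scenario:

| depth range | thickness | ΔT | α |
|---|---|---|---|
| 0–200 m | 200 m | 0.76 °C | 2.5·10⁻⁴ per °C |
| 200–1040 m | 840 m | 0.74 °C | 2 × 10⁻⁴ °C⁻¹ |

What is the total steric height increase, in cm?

0–200 m: 2.5×10⁻⁴ × 200 × 0.76 = 0.03800 m
Layer 2: 2×10⁻⁴ × 0.74 × 840 = 0.12432 m
Δh = 0.03800 + 0.12432 = 0.16232 m ≈ 16.2 cm

Δh = 16.2 cm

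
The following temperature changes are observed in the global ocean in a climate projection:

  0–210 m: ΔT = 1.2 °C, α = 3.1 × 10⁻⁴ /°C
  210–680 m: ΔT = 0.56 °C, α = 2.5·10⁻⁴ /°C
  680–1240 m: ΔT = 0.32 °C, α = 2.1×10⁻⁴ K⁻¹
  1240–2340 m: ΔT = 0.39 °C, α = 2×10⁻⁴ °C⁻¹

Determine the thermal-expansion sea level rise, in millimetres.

Δh ≈ 270 mm

Layer 1: 1.2 × 3.1×10⁻⁴ × 210 = 0.07812 m
2.5×10⁻⁴ × 470 × 0.56 = 0.06580 m
Layer 3: 560 × 0.32 × 2.1×10⁻⁴ = 0.037632 m
Layer 4: 1100 × 2×10⁻⁴ × 0.39 = 0.08580 m
Δh = 0.07812 + 0.06580 + 0.037632 + 0.08580 = 0.267352 m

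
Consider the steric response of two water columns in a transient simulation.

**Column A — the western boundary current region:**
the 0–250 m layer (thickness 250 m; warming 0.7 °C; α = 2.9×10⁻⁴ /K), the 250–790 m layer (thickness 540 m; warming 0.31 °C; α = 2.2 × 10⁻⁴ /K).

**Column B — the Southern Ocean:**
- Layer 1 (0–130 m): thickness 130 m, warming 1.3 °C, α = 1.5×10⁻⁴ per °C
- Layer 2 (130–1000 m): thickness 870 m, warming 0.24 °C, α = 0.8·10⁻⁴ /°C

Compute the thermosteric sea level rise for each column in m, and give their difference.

Δh_A ≈ 0.0876 m, Δh_B ≈ 0.0421 m; difference ≈ 0.0455 m

A 0–250 m: 2.9×10⁻⁴ × 0.7 × 250 = 0.05075 m
A Layer 2: 0.31 × 540 × 2.2×10⁻⁴ = 0.036828 m
A total: 0.087578 m
B Layer 1: 130 × 1.3 × 1.5×10⁻⁴ = 0.02535 m
B Layer 2: 0.8×10⁻⁴ × 870 × 0.24 = 0.016704 m
B total: 0.042054 m
Difference: 0.087578 − 0.042054 = 0.045524 m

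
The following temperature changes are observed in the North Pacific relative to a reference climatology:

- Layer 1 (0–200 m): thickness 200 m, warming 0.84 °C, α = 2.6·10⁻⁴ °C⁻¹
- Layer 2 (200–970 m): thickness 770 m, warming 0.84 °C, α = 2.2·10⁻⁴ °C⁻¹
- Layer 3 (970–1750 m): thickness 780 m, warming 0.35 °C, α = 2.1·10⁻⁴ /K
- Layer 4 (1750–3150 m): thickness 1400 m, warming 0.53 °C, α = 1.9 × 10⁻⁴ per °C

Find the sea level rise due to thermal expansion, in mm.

0–200 m: 2.6×10⁻⁴ × 200 × 0.84 = 0.04368 m
Layer 2: 2.2×10⁻⁴ × 770 × 0.84 = 0.142296 m
Layer 3: 780 × 2.1×10⁻⁴ × 0.35 = 0.05733 m
Layer 4: 1400 × 1.9×10⁻⁴ × 0.53 = 0.14098 m
Δh = 0.04368 + 0.142296 + 0.05733 + 0.14098 = 0.384286 m ≈ 384 mm

about 384 mm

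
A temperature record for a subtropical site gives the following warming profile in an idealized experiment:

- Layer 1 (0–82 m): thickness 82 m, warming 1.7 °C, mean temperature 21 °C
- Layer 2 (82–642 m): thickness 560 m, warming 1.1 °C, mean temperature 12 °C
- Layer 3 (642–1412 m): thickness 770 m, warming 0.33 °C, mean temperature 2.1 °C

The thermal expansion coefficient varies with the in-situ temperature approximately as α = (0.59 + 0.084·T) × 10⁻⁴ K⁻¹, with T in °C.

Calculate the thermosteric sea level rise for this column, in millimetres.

Δh = 151 mm

Layer 1: α = (0.59 + 0.084×21)×10⁻⁴ = 2.354×10⁻⁴ K⁻¹
Layer 2: α = (0.59 + 0.084×12)×10⁻⁴ = 1.598×10⁻⁴ K⁻¹
Layer 3: α = (0.59 + 0.084×2.1)×10⁻⁴ = 0.7664×10⁻⁴ K⁻¹
0–82 m: 1.7 × 2.354×10⁻⁴ × 82 = 0.03281476 m
82–642 m: 560 × 1.1 × 1.598×10⁻⁴ = 0.0984368 m
642–1412 m: 0.7664×10⁻⁴ × 770 × 0.33 = 0.019474224 m
Δh = 0.03281476 + 0.0984368 + 0.019474224 = 0.150725784 m ≈ 151 mm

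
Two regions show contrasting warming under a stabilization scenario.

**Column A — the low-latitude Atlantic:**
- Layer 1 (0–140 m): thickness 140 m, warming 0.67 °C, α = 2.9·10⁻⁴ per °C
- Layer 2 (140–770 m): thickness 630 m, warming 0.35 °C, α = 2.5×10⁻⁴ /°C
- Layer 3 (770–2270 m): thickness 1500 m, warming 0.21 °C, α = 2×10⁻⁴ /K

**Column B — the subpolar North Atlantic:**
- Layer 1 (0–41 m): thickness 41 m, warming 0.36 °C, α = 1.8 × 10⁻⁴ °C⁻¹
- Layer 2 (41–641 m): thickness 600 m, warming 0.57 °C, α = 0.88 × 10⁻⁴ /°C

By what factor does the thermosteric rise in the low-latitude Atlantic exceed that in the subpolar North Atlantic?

A Layer 1: 140 × 2.9×10⁻⁴ × 0.67 = 0.027202 m
A 0.35 × 2.5×10⁻⁴ × 630 = 0.055125 m
A 2×10⁻⁴ × 1500 × 0.21 = 0.06300 m
A total: 0.145327 m
B 0–41 m: 0.36 × 41 × 1.8×10⁻⁴ = 0.0026568 m
B Layer 2: 0.57 × 600 × 0.88×10⁻⁴ = 0.030096 m
B total: 0.0327528 m
Ratio: 0.145327 / 0.0327528 ≈ 4.437

≈ 4.44×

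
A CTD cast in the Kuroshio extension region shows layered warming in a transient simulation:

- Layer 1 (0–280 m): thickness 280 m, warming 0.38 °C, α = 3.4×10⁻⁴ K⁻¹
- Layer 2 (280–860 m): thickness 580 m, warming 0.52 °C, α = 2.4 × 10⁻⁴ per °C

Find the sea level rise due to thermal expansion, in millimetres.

110 mm

0–280 m: 3.4×10⁻⁴ × 280 × 0.38 = 0.036176 m
Layer 2: 0.52 × 580 × 2.4×10⁻⁴ = 0.072384 m
Δh = 0.036176 + 0.072384 = 0.10856 m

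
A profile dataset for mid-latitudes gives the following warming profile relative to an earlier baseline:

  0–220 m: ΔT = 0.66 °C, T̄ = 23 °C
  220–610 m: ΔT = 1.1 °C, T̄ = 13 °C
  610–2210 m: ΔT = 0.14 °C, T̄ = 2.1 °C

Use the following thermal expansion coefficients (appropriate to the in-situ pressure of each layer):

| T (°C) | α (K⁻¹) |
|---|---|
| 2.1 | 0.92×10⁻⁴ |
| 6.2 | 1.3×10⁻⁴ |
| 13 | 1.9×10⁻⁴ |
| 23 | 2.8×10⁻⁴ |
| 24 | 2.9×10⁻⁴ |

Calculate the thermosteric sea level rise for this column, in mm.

143 mm

Layer 1 at 23 °C → α = 2.8×10⁻⁴ K⁻¹
Layer 2 at 13 °C → α = 1.9×10⁻⁴ K⁻¹
Layer 3 at 2.1 °C → α = 0.92×10⁻⁴ K⁻¹
0.66 × 220 × 2.8×10⁻⁴ = 0.040656 m
Layer 2: 1.9×10⁻⁴ × 1.1 × 390 = 0.08151 m
Layer 3: 0.92×10⁻⁴ × 1600 × 0.14 = 0.020608 m
Δh = 0.040656 + 0.08151 + 0.020608 = 0.142774 m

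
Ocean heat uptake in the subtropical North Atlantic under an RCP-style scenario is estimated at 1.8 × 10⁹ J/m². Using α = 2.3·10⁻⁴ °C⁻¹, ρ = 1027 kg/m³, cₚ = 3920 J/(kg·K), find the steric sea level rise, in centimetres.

10.3 cm

Δh = αQ/(ρcₚ) = 2.3×10⁻⁴ × 1.8×10⁹ / (1027 × 3920) ≈ 0.10284 m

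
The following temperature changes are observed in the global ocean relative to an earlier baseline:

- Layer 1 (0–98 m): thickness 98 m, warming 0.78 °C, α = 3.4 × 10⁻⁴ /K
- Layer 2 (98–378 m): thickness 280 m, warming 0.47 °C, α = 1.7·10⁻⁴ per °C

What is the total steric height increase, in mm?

Δh = 48 mm

0–98 m: 98 × 3.4×10⁻⁴ × 0.78 = 0.0259896 m
98–378 m: 1.7×10⁻⁴ × 0.47 × 280 = 0.022372 m
Δh = 0.0259896 + 0.022372 = 0.0483616 m ≈ 48 mm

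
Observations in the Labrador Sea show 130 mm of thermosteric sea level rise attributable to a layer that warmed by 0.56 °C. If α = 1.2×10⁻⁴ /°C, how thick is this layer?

H = Δh/(αΔT) = 0.13 / (1.2×10⁻⁴ × 0.56) ≈ 1935 m

1900 m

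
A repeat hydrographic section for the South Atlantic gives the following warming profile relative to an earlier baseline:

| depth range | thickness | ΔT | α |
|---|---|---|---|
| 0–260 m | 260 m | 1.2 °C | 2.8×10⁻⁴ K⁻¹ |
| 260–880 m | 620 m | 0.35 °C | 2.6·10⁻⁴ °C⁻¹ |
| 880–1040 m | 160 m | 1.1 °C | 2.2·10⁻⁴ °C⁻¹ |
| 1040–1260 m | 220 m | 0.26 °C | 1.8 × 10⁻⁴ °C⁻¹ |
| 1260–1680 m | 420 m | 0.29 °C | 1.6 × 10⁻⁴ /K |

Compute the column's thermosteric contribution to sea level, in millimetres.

0–260 m: 1.2 × 260 × 2.8×10⁻⁴ = 0.08736 m
0.35 × 620 × 2.6×10⁻⁴ = 0.05642 m
880–1040 m: 2.2×10⁻⁴ × 1.1 × 160 = 0.03872 m
Layer 4: 1.8×10⁻⁴ × 0.26 × 220 = 0.010296 m
0.29 × 420 × 1.6×10⁻⁴ = 0.019488 m
Δh = 0.08736 + 0.05642 + 0.03872 + 0.010296 + 0.019488 = 0.212284 m

Δh = 212 mm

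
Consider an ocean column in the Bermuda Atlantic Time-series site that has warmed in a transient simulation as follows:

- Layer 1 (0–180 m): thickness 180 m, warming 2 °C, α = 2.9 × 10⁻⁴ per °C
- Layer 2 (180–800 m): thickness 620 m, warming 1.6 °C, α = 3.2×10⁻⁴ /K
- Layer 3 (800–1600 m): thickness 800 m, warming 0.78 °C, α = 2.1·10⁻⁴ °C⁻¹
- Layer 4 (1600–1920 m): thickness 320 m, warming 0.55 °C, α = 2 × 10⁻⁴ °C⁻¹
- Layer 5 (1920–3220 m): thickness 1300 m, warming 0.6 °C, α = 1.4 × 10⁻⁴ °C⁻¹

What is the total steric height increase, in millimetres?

697 mm

Layer 1: 2.9×10⁻⁴ × 2 × 180 = 0.10440 m
620 × 1.6 × 3.2×10⁻⁴ = 0.31744 m
800–1600 m: 0.78 × 800 × 2.1×10⁻⁴ = 0.13104 m
Layer 4: 320 × 2×10⁻⁴ × 0.55 = 0.03520 m
1920–3220 m: 1300 × 1.4×10⁻⁴ × 0.6 = 0.10920 m
Δh = 0.10440 + 0.31744 + 0.13104 + 0.03520 + 0.10920 = 0.69728 m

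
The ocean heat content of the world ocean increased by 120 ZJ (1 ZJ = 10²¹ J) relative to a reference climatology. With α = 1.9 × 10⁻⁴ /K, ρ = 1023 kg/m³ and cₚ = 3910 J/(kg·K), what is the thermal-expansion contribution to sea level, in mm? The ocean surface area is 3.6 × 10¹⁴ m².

Δh ≈ 15.8 mm

Per unit area: Q = 120×10²¹ / (3.6×10¹⁴) ≈ 3.333×10⁸ J/m²
Δh = αQ/(ρcₚ) = 1.9×10⁻⁴ × 3.333×10⁸ / (1023 × 3910) ≈ 0.015832 m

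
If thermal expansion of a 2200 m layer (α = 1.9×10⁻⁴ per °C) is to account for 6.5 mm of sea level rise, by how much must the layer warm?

ΔT = Δh/(αH) = 0.0065 / (1.9×10⁻⁴ × 2200) ≈ 0.01555 °C

0.0156 °C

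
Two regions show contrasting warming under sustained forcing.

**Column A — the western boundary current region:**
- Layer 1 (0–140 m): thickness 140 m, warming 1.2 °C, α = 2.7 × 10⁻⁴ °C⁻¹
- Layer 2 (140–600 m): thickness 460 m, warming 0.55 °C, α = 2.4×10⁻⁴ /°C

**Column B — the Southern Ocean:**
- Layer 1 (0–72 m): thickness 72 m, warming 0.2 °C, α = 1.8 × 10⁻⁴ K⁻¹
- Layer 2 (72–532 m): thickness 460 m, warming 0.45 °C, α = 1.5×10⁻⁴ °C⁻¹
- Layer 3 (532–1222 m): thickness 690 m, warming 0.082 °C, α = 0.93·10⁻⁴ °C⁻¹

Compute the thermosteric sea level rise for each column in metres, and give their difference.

A Layer 1: 2.7×10⁻⁴ × 140 × 1.2 = 0.04536 m
A Layer 2: 2.4×10⁻⁴ × 460 × 0.55 = 0.06072 m
A total: 0.10608 m
B 72 × 0.2 × 1.8×10⁻⁴ = 0.002592 m
B 72–532 m: 0.45 × 1.5×10⁻⁴ × 460 = 0.03105 m
B Layer 3: 0.082 × 690 × 0.93×10⁻⁴ = 0.00526194 m
B total: 0.03890394 m
Difference: 0.10608 − 0.03890394 = 0.06717606 m

A: 0.106 m; B: 0.0389 m; difference 0.0672 m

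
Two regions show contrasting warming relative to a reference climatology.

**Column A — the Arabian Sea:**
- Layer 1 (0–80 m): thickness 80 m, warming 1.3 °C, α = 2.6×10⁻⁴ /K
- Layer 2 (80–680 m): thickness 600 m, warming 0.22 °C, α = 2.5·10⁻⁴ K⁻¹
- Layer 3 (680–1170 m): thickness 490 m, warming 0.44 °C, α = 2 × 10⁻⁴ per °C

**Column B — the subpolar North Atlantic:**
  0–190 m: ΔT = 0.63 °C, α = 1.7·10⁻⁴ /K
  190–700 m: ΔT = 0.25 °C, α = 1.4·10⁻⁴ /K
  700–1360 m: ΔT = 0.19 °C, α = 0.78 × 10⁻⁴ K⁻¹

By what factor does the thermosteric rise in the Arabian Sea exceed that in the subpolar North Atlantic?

≈ 2.2×

A 1.3 × 2.6×10⁻⁴ × 80 = 0.02704 m
A Layer 2: 0.22 × 2.5×10⁻⁴ × 600 = 0.03300 m
A 680–1170 m: 2×10⁻⁴ × 0.44 × 490 = 0.04312 m
A total: 0.10316 m
B 0–190 m: 190 × 1.7×10⁻⁴ × 0.63 = 0.020349 m
B 1.4×10⁻⁴ × 510 × 0.25 = 0.01785 m
B 700–1360 m: 0.78×10⁻⁴ × 0.19 × 660 = 0.0097812 m
B total: 0.0479802 m
Ratio: 0.10316 / 0.0479802 ≈ 2.150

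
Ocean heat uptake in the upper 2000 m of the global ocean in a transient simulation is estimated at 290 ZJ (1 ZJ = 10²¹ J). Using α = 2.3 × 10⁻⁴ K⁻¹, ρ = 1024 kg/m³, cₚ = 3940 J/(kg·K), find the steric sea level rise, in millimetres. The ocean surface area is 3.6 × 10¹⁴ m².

about 45.9 mm

Per unit area: Q = 290×10²¹ / (3.6×10¹⁴) ≈ 8.056×10⁸ J/m²
Δh = αQ/(ρcₚ) = 2.3×10⁻⁴ × 8.056×10⁸ / (1024 × 3940) ≈ 0.045925 m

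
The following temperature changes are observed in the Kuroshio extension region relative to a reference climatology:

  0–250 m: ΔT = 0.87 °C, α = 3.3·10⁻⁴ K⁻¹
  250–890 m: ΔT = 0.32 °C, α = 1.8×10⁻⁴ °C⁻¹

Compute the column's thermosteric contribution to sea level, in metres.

250 × 0.87 × 3.3×10⁻⁴ = 0.071775 m
Layer 2: 0.32 × 1.8×10⁻⁴ × 640 = 0.036864 m
Δh = 0.071775 + 0.036864 = 0.108639 m ≈ 0.11 m

Δh = 0.11 m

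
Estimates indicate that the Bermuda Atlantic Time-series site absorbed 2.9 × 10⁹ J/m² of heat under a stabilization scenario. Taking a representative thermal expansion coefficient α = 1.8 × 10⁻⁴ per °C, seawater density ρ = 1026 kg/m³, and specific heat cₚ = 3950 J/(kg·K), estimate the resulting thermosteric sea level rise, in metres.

Δh = αQ/(ρcₚ) = 1.8×10⁻⁴ × 2.9×10⁹ / (1026 × 3950) ≈ 0.12880 m

0.129 m of thermosteric rise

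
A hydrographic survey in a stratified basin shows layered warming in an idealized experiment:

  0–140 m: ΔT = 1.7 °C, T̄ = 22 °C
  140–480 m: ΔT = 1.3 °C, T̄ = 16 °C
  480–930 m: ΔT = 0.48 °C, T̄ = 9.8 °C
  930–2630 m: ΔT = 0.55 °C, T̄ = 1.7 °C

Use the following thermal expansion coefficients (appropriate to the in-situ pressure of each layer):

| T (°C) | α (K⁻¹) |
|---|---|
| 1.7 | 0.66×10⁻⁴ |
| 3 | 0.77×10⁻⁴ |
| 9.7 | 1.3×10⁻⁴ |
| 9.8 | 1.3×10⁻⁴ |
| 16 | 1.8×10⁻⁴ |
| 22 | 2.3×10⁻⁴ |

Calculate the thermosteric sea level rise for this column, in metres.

Δh = 0.224 m

Layer 1 at 22 °C → α = 2.3×10⁻⁴ K⁻¹
Layer 2 at 16 °C → α = 1.8×10⁻⁴ K⁻¹
Layer 3 at 9.8 °C → α = 1.3×10⁻⁴ K⁻¹
Layer 4 at 1.7 °C → α = 0.66×10⁻⁴ K⁻¹
140 × 2.3×10⁻⁴ × 1.7 = 0.05474 m
Layer 2: 1.3 × 340 × 1.8×10⁻⁴ = 0.07956 m
480–930 m: 1.3×10⁻⁴ × 0.48 × 450 = 0.02808 m
Layer 4: 1700 × 0.55 × 0.66×10⁻⁴ = 0.06171 m
Δh = 0.05474 + 0.07956 + 0.02808 + 0.06171 = 0.22409 m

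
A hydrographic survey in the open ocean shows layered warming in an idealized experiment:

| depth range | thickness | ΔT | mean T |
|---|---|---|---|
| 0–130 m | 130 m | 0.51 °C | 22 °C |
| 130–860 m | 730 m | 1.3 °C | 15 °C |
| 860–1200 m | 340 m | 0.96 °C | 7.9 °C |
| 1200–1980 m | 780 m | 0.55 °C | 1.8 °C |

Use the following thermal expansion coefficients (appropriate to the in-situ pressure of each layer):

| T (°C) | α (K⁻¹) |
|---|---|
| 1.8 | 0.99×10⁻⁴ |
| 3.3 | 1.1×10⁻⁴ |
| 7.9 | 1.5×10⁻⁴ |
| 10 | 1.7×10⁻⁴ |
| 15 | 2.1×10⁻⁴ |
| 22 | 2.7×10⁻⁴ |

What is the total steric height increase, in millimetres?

Layer 1 at 22 °C → α = 2.7×10⁻⁴ K⁻¹
Layer 2 at 15 °C → α = 2.1×10⁻⁴ K⁻¹
Layer 3 at 7.9 °C → α = 1.5×10⁻⁴ K⁻¹
Layer 4 at 1.8 °C → α = 0.99×10⁻⁴ K⁻¹
2.7×10⁻⁴ × 130 × 0.51 = 0.017901 m
130–860 m: 1.3 × 730 × 2.1×10⁻⁴ = 0.19929 m
860–1200 m: 1.5×10⁻⁴ × 340 × 0.96 = 0.04896 m
780 × 0.99×10⁻⁴ × 0.55 = 0.042471 m
Δh = 0.017901 + 0.19929 + 0.04896 + 0.042471 = 0.308622 m ≈ 310 mm

Δh ≈ 310 mm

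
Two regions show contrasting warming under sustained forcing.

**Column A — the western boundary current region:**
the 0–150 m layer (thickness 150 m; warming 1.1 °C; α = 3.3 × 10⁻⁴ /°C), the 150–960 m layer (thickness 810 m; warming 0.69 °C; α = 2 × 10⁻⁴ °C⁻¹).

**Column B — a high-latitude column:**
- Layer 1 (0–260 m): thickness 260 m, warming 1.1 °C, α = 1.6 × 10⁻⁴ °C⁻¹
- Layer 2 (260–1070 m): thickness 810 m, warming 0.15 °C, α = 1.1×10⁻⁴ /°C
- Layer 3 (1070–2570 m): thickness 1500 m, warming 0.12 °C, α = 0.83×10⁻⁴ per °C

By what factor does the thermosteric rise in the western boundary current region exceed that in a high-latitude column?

A Layer 1: 150 × 1.1 × 3.3×10⁻⁴ = 0.05445 m
A 0.69 × 810 × 2×10⁻⁴ = 0.11178 m
A total: 0.16623 m
B 0–260 m: 1.6×10⁻⁴ × 1.1 × 260 = 0.04576 m
B 810 × 1.1×10⁻⁴ × 0.15 = 0.013365 m
B Layer 3: 0.83×10⁻⁴ × 1500 × 0.12 = 0.01494 m
B total: 0.074065 m
Ratio: 0.16623 / 0.074065 ≈ 2.244

a factor of 2.24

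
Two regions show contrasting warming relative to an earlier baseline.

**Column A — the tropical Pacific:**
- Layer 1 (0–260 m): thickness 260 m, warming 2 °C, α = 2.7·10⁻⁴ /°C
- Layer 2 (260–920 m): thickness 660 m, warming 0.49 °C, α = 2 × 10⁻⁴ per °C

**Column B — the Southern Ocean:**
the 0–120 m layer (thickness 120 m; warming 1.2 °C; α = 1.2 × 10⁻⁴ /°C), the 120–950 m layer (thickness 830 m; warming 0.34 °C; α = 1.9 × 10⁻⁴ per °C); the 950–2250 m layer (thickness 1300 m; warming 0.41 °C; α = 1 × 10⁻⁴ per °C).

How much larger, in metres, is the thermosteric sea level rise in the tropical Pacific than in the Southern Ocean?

A Layer 1: 2 × 260 × 2.7×10⁻⁴ = 0.14040 m
A 260–920 m: 660 × 0.49 × 2×10⁻⁴ = 0.06468 m
A total: 0.20508 m
B 0–120 m: 120 × 1.2 × 1.2×10⁻⁴ = 0.01728 m
B Layer 2: 830 × 1.9×10⁻⁴ × 0.34 = 0.053618 m
B Layer 3: 1300 × 1×10⁻⁴ × 0.41 = 0.05330 m
B total: 0.124198 m
Difference: 0.20508 − 0.124198 = 0.080882 m

Δh_A − Δh_B ≈ 0.0809 m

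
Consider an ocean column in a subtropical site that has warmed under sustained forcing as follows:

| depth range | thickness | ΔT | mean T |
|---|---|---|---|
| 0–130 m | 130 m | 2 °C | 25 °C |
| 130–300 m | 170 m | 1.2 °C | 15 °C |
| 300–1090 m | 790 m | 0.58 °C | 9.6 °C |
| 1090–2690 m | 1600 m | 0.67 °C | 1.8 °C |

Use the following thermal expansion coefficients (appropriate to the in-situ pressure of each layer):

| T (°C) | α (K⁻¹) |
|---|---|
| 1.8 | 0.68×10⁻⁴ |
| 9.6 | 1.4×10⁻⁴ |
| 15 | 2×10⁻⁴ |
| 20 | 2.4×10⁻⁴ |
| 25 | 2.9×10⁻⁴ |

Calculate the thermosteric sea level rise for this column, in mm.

Layer 1 at 25 °C → α = 2.9×10⁻⁴ K⁻¹
Layer 2 at 15 °C → α = 2×10⁻⁴ K⁻¹
Layer 3 at 9.6 °C → α = 1.4×10⁻⁴ K⁻¹
Layer 4 at 1.8 °C → α = 0.68×10⁻⁴ K⁻¹
Layer 1: 130 × 2 × 2.9×10⁻⁴ = 0.07540 m
1.2 × 170 × 2×10⁻⁴ = 0.04080 m
300–1090 m: 790 × 1.4×10⁻⁴ × 0.58 = 0.064148 m
Layer 4: 1600 × 0.68×10⁻⁴ × 0.67 = 0.072896 m
Δh = 0.07540 + 0.04080 + 0.064148 + 0.072896 = 0.253244 m

Δh = 253 mm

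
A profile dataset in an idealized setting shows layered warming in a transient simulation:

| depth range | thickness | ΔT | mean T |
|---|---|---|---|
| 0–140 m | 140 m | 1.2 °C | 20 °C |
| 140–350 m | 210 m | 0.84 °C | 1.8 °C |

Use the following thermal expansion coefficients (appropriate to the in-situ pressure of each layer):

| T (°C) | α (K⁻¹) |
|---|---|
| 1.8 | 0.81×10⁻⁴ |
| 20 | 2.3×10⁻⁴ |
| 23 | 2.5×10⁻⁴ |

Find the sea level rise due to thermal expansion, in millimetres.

Δh ≈ 52.9 mm

Layer 1 at 20 °C → α = 2.3×10⁻⁴ K⁻¹
Layer 2 at 1.8 °C → α = 0.81×10⁻⁴ K⁻¹
1.2 × 140 × 2.3×10⁻⁴ = 0.03864 m
Layer 2: 0.81×10⁻⁴ × 0.84 × 210 = 0.0142884 m
Δh = 0.03864 + 0.0142884 = 0.0529284 m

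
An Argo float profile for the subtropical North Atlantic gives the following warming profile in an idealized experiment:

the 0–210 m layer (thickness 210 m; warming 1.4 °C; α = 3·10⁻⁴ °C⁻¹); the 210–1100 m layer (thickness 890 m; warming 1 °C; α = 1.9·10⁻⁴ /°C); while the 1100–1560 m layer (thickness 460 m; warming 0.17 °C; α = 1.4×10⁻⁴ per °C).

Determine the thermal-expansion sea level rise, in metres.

0–210 m: 1.4 × 210 × 3×10⁻⁴ = 0.08820 m
1 × 890 × 1.9×10⁻⁴ = 0.16910 m
1100–1560 m: 0.17 × 1.4×10⁻⁴ × 460 = 0.010948 m
Δh = 0.08820 + 0.16910 + 0.010948 = 0.268248 m

Δh = 0.27 m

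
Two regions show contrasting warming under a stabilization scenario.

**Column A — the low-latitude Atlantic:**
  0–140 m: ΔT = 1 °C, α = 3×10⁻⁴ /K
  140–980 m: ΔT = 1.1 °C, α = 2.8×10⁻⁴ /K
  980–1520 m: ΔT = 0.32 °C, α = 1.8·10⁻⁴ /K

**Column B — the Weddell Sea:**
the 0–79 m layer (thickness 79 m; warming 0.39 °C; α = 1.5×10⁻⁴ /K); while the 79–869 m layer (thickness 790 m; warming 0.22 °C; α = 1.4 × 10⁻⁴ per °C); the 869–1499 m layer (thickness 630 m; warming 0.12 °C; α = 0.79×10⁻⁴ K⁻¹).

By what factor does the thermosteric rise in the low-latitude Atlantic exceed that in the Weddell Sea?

A 0–140 m: 3×10⁻⁴ × 140 × 1 = 0.04200 m
A 140–980 m: 2.8×10⁻⁴ × 840 × 1.1 = 0.25872 m
A Layer 3: 1.8×10⁻⁴ × 0.32 × 540 = 0.031104 m
A total: 0.331824 m
B Layer 1: 0.39 × 1.5×10⁻⁴ × 79 = 0.0046215 m
B Layer 2: 0.22 × 1.4×10⁻⁴ × 790 = 0.024332 m
B Layer 3: 0.79×10⁻⁴ × 0.12 × 630 = 0.0059724 m
B total: 0.0349259 m
Ratio: 0.331824 / 0.0349259 ≈ 9.501

≈ 9.50×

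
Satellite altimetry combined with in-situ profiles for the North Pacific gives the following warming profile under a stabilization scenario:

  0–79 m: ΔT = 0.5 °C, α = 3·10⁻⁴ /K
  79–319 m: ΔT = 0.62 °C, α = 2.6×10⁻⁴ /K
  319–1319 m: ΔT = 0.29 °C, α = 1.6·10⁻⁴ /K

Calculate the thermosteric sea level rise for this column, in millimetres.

96.9 mm of thermosteric rise

3×10⁻⁴ × 0.5 × 79 = 0.01185 m
240 × 2.6×10⁻⁴ × 0.62 = 0.038688 m
0.29 × 1000 × 1.6×10⁻⁴ = 0.04640 m
Δh = 0.01185 + 0.038688 + 0.04640 = 0.096938 m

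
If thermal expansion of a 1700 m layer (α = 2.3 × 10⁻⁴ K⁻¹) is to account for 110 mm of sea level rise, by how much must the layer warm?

ΔT = Δh/(αH) = 0.11 / (2.3×10⁻⁴ × 1700) ≈ 0.2813 °C

0.281 °C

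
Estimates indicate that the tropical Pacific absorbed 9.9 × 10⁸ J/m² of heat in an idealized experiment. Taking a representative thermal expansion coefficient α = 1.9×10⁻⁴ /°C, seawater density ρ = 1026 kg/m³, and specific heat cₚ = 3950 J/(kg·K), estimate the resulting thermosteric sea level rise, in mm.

46 mm of thermosteric rise

Δh = αQ/(ρcₚ) = 1.9×10⁻⁴ × 9.9×10⁸ / (1026 × 3950) ≈ 0.046414 m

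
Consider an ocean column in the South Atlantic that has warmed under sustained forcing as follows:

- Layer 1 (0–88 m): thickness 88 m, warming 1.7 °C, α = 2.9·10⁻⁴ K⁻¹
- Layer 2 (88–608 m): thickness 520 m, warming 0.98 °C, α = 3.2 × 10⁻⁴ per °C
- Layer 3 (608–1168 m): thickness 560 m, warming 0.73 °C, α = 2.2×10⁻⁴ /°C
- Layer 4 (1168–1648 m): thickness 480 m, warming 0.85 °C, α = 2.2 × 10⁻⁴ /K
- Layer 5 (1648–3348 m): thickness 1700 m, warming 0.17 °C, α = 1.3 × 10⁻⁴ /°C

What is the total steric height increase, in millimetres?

Δh = 424 mm

1.7 × 88 × 2.9×10⁻⁴ = 0.043384 m
Layer 2: 0.98 × 3.2×10⁻⁴ × 520 = 0.163072 m
608–1168 m: 2.2×10⁻⁴ × 0.73 × 560 = 0.089936 m
1168–1648 m: 480 × 0.85 × 2.2×10⁻⁴ = 0.08976 m
Layer 5: 1.3×10⁻⁴ × 0.17 × 1700 = 0.03757 m
Δh = 0.043384 + 0.163072 + 0.089936 + 0.08976 + 0.03757 = 0.423722 m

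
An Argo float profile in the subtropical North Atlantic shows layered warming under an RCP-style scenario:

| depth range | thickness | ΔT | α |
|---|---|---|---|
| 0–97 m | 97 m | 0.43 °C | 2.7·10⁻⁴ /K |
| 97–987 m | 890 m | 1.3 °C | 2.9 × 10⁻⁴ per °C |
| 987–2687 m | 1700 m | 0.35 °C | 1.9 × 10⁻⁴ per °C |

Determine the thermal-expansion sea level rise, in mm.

0–97 m: 97 × 2.7×10⁻⁴ × 0.43 = 0.0112617 m
Layer 2: 2.9×10⁻⁴ × 890 × 1.3 = 0.33553 m
Layer 3: 1.9×10⁻⁴ × 0.35 × 1700 = 0.11305 m
Δh = 0.0112617 + 0.33553 + 0.11305 = 0.4598417 m

about 460 mm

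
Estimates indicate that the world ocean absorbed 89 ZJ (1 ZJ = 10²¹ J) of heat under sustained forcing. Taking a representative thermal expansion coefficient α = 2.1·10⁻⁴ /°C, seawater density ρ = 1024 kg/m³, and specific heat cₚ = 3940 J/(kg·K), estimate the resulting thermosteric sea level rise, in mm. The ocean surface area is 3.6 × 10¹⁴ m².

Δh ≈ 12.9 mm

Per unit area: Q = 89×10²¹ / (3.6×10¹⁴) ≈ 2.472×10⁸ J/m²
Δh = αQ/(ρcₚ) = 2.1×10⁻⁴ × 2.472×10⁸ / (1024 × 3940) ≈ 0.012867 m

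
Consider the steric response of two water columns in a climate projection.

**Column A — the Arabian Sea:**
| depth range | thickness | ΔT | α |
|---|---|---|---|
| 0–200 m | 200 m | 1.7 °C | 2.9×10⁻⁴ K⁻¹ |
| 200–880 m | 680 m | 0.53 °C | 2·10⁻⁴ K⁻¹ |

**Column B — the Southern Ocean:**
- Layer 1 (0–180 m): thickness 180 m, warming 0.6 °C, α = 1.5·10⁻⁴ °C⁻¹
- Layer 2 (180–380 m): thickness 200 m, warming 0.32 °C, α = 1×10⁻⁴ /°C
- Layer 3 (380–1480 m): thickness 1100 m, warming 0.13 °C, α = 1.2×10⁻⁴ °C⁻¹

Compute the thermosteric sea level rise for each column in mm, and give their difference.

A 0–200 m: 2.9×10⁻⁴ × 200 × 1.7 = 0.09860 m
A Layer 2: 2×10⁻⁴ × 680 × 0.53 = 0.07208 m
A total: 0.17068 m
B Layer 1: 180 × 0.6 × 1.5×10⁻⁴ = 0.01620 m
B 180–380 m: 1×10⁻⁴ × 0.32 × 200 = 0.00640 m
B Layer 3: 1.2×10⁻⁴ × 1100 × 0.13 = 0.01716 m
B total: 0.03976 m
Difference: 0.17068 − 0.03976 = 0.13092 m

A: 170 mm; B: 40 mm; difference 130 mm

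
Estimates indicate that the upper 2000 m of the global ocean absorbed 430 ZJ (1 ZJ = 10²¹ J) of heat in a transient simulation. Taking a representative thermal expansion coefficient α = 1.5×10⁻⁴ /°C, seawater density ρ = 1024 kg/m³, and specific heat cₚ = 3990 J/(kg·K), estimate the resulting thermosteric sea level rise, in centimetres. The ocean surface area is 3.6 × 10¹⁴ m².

Per unit area: Q = 430×10²¹ / (3.6×10¹⁴) ≈ 1.194×10⁹ J/m²
Δh = αQ/(ρcₚ) = 1.5×10⁻⁴ × 1.194×10⁹ / (1024 × 3990) ≈ 0.043835 m

4.4 cm of thermosteric rise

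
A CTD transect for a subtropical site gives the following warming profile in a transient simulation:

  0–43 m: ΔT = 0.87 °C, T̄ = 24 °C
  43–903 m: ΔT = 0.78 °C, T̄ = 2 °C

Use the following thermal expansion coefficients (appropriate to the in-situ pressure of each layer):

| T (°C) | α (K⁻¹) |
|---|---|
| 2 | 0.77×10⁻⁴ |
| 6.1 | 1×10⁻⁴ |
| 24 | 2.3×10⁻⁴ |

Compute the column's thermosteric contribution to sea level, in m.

Layer 1 at 24 °C → α = 2.3×10⁻⁴ K⁻¹
Layer 2 at 2 °C → α = 0.77×10⁻⁴ K⁻¹
0–43 m: 43 × 0.87 × 2.3×10⁻⁴ = 0.0086043 m
0.78 × 0.77×10⁻⁴ × 860 = 0.0516516 m
Δh = 0.0086043 + 0.0516516 = 0.0602559 m ≈ 0.0603 m

Δh ≈ 0.0603 m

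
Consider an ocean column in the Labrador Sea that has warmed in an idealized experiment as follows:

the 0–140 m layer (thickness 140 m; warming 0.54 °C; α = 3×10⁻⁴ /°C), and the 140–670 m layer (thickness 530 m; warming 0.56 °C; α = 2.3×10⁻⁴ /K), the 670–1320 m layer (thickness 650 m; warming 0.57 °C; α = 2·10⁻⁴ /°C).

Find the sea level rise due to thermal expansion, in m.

Layer 1: 0.54 × 3×10⁻⁴ × 140 = 0.02268 m
2.3×10⁻⁴ × 0.56 × 530 = 0.068264 m
670–1320 m: 2×10⁻⁴ × 0.57 × 650 = 0.07410 m
Δh = 0.02268 + 0.068264 + 0.07410 = 0.165044 m

0.165 m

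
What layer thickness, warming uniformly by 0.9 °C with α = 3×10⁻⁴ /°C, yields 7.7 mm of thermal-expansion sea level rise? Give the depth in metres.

H = Δh/(αΔT) = 0.0077 / (3×10⁻⁴ × 0.9) ≈ 28.52 m

H ≈ 28.5 m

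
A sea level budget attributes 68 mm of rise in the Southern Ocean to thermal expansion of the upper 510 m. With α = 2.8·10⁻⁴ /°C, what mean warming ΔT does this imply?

ΔT = Δh/(αH) = 0.068 / (2.8×10⁻⁴ × 510) ≈ 0.4762 °C

about 0.476 °C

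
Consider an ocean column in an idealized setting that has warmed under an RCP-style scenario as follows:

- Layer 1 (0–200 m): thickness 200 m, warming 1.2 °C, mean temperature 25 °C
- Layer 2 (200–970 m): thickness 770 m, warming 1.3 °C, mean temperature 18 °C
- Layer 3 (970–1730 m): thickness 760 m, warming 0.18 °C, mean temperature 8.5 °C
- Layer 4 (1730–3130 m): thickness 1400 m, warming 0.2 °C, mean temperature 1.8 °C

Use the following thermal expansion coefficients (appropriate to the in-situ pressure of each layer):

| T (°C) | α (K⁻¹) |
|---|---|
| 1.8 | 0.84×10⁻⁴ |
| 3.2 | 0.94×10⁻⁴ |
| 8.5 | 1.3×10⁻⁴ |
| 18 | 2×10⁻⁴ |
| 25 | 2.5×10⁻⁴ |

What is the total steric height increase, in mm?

Layer 1 at 25 °C → α = 2.5×10⁻⁴ K⁻¹
Layer 2 at 18 °C → α = 2×10⁻⁴ K⁻¹
Layer 3 at 8.5 °C → α = 1.3×10⁻⁴ K⁻¹
Layer 4 at 1.8 °C → α = 0.84×10⁻⁴ K⁻¹
2.5×10⁻⁴ × 1.2 × 200 = 0.06000 m
Layer 2: 2×10⁻⁴ × 770 × 1.3 = 0.20020 m
Layer 3: 0.18 × 1.3×10⁻⁴ × 760 = 0.017784 m
Layer 4: 0.84×10⁻⁴ × 1400 × 0.2 = 0.02352 m
Δh = 0.06000 + 0.20020 + 0.017784 + 0.02352 = 0.301504 m ≈ 300 mm

300 mm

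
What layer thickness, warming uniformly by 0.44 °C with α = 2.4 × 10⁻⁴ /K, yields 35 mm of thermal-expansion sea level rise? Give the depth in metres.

H = Δh/(αΔT) = 0.035 / (2.4×10⁻⁴ × 0.44) ≈ 331.4 m

H ≈ 331 m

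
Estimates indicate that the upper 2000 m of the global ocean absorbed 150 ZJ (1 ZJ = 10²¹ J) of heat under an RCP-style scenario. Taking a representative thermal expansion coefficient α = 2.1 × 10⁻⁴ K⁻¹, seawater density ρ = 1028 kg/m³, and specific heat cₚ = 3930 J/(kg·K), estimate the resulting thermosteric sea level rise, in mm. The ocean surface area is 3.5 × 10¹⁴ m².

22 mm of thermosteric rise

Per unit area: Q = 150×10²¹ / (3.5×10¹⁴) ≈ 4.286×10⁸ J/m²
Δh = αQ/(ρcₚ) = 2.1×10⁻⁴ × 4.286×10⁸ / (1028 × 3930) ≈ 0.022278 m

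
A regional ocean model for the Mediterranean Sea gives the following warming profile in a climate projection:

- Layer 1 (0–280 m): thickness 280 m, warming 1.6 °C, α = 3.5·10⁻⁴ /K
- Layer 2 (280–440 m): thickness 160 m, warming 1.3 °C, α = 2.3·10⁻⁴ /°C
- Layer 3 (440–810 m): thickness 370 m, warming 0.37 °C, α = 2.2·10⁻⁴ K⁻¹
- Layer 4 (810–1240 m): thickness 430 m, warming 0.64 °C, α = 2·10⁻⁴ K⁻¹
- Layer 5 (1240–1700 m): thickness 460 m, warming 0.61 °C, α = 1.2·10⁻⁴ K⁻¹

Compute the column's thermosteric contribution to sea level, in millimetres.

Δh ≈ 320 mm

Layer 1: 3.5×10⁻⁴ × 280 × 1.6 = 0.15680 m
Layer 2: 160 × 2.3×10⁻⁴ × 1.3 = 0.04784 m
Layer 3: 0.37 × 2.2×10⁻⁴ × 370 = 0.030118 m
0.64 × 430 × 2×10⁻⁴ = 0.05504 m
1240–1700 m: 1.2×10⁻⁴ × 460 × 0.61 = 0.033672 m
Δh = 0.15680 + 0.04784 + 0.030118 + 0.05504 + 0.033672 = 0.32347 m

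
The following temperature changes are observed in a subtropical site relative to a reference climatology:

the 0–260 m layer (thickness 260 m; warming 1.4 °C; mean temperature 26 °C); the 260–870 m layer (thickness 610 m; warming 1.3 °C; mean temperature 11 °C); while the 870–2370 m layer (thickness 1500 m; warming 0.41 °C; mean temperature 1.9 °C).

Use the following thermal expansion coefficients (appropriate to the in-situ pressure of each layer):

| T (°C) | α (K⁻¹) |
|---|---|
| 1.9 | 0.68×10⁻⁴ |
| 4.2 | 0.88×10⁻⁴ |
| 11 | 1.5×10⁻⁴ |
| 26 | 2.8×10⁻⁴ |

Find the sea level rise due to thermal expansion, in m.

Layer 1 at 26 °C → α = 2.8×10⁻⁴ K⁻¹
Layer 2 at 11 °C → α = 1.5×10⁻⁴ K⁻¹
Layer 3 at 1.9 °C → α = 0.68×10⁻⁴ K⁻¹
0–260 m: 2.8×10⁻⁴ × 1.4 × 260 = 0.10192 m
Layer 2: 1.5×10⁻⁴ × 1.3 × 610 = 0.11895 m
Layer 3: 1500 × 0.68×10⁻⁴ × 0.41 = 0.04182 m
Δh = 0.10192 + 0.11895 + 0.04182 = 0.26269 m

about 0.263 m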